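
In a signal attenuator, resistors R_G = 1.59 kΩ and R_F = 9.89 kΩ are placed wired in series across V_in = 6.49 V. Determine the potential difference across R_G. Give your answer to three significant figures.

ΣR = 1.59 + 9.89 = 11.48 kΩ.
Voltage divider: V = V_in · (1.590 / 11.48) = 6.49 × 0.1385 = 0.8989 V.

V ≈ 0.899 V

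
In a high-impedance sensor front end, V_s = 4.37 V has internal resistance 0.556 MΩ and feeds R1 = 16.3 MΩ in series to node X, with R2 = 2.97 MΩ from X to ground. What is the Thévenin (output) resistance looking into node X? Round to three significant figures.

R1' = 0.556 + 16.3 = 16.86 MΩ (source resistance + R1).
With V_s suppressed (replaced by a short), R_th = R1' ‖ R2 = (16.86 × 2.97)/(16.86 + 2.97) = 2.525 MΩ.

R_th ≈ 2.53 MΩ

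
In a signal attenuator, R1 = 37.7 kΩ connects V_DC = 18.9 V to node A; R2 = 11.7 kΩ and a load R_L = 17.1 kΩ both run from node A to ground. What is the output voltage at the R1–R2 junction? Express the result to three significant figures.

V_out ≈ 2.94 V

First combine the lower leg with the load: R2 ‖ R_L = 6.947 kΩ.
Then V_out = V_DC · R2'/(R1 + R2') = 18.9 × 6.947/44.65 = 2.941 V.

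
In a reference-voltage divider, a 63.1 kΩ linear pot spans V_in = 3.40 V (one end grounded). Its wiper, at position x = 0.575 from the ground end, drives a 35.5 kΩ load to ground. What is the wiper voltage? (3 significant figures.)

V_out ≈ 1.36 V

Lower segment x·R_p = 36.28 kΩ; upper segment (1−x)·R_p = 26.82 kΩ.
Lower segment in parallel with the load: 36.28 ‖ 35.5 = 17.94 kΩ.
Then V_out = V_in · 17.94/(26.82 + 17.94) = 1.363 V.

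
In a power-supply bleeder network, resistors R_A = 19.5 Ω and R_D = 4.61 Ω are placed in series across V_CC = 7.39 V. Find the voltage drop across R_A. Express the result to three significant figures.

V ≈ 5.98 V

ΣR = 19.5 + 4.61 = 24.11 Ω.
Voltage divider: V = V_CC · (19.50 / 24.11) = 7.39 × 0.8088 = 5.977 V.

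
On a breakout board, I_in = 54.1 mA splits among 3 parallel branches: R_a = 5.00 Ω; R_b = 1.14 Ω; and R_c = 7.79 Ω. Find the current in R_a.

Total conductance ΣG = 1/5.00 + 1/1.14 + 1/7.79 = 1.206 (units of 1/Ω).
R_a takes the fraction G_k/ΣG = 0.2000/1.206 = 0.1659, so I = 54.1 × 0.1659 = 8.975 mA.

I ≈ 8.98 mA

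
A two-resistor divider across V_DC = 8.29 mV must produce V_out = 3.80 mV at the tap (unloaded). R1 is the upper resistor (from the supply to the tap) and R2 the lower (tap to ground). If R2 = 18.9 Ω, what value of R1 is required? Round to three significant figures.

The divider ratio is R2/(R1+R2) = 3.80/8.29 = 0.4584.
Rearranging, R1 = R2·(1−k)/k = 18.9 × 1.182 = 22.33 Ω.

R1 ≈ 22.3 Ω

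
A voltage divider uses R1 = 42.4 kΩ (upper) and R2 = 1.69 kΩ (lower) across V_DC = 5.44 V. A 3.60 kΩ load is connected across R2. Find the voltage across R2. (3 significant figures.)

R2 ‖ R_L = (1.69 × 3.60)/(1.69 + 3.60) = 1.150 kΩ.
Voltage divider with the loaded lower leg: V_out = 5.44 × 1.150/(42.4 + 1.150) = 5.44 × 0.02641 = 0.1437 V.

V_out ≈ 0.144 V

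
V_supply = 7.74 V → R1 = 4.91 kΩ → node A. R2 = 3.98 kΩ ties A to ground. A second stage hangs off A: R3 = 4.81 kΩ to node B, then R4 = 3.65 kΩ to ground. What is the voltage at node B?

Node A sees R2 in parallel with the series input of stage 2, R3 + R4 = 8.460 kΩ.
Effective lower resistance at A: R2 ‖ 8.460 = 2.707 kΩ.
So V_A = 7.74 × 0.3554 = 2.750 V.
V_B = V_A × 0.4314 = 1.187 V.

V_B ≈ 1.19 V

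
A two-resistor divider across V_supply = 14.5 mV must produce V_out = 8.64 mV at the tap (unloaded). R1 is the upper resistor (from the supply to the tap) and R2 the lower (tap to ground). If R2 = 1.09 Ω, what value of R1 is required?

V_out/V_supply = R2/(R1+R2) = 0.5959.
So R1 = R2 · (V_supply/V_out − 1) = 1.09 × (14.5/8.64 − 1) = 1.09 × 0.6782 = 0.7393 Ω.

R1 ≈ 0.739 Ω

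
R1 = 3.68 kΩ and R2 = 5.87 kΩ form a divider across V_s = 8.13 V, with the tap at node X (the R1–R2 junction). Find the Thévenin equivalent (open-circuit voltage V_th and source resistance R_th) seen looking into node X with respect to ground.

V_th ≈ 5.00 V, R_th ≈ 2.26 kΩ

Open-circuit (no load on X): V_th = V_s · R2/(R1 + R2) = 8.13 × 5.87/(3.680 + 5.87) = 4.997 V.
Looking into X with the source shorted: R_th = R1·R2/(R1+R2) = 3.680 × 5.87/9.550 = 2.262 kΩ.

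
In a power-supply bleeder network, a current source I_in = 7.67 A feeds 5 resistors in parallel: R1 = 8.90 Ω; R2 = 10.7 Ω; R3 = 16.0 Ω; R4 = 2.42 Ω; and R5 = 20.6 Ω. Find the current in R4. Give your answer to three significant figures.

Conductances: ΣG = 1/8.90 + 1/10.7 + 1/16.0 + 1/2.42 + 1/20.6 = 0.7301 (1/Ω).
R4 takes the fraction G_k/ΣG = 0.4132/0.7301 = 0.5660, so I = 7.67 × 0.5660 = 4.341 A.

I ≈ 4.34 A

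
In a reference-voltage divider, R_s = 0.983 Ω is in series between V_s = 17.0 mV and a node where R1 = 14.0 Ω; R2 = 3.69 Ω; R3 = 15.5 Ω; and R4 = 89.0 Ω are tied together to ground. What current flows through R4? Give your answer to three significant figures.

I ≈ 0.135 mA

Parallel bank: R_p = 1/(1/14.0 + 1/3.69 + 1/15.5 + 1/89.0) = 2.391 Ω.
Node voltage V_A = V_s · R_p/(R_s + R_p) = 17.0 × 0.7087 = 12.05 mV.
Branch current I = V_A/R4 = 12.05/89.0 = 0.1354 mA.
(Check via current divider: I_total = 5.038 mA; share G_k/ΣG = 0.02687 → same result.)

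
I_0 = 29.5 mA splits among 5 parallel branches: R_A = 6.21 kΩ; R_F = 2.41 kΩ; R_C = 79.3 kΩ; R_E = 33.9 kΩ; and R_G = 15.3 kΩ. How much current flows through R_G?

Conductances: ΣG = 1/6.21 + 1/2.41 + 1/79.3 + 1/33.9 + 1/15.3 = 0.6834 (1/kΩ).
Current divider: I(R_G) = I_0 · G_k/ΣG = 29.5 × (0.06536/0.6834) = 29.5 × 0.09563 = 2.821 mA.

I ≈ 2.82 mA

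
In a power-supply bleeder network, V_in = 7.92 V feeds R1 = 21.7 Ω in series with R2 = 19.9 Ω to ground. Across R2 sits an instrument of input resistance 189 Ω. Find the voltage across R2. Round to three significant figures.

V_out ≈ 3.59 V

R2 ‖ R_L = (19.9 × 189)/(19.9 + 189) = 18.00 Ω.
Voltage divider with the loaded lower leg: V_out = 7.92 × 18.00/(21.7 + 18.00) = 7.92 × 0.4535 = 3.591 V.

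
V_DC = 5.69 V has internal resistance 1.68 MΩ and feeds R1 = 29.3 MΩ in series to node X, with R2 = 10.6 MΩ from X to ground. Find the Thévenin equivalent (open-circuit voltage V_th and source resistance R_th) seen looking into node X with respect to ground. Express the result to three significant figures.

V_th ≈ 1.45 V, R_th ≈ 7.90 MΩ

R1' = 1.68 + 29.3 = 30.98 MΩ (source resistance + R1).
With X open, the divider is unloaded: V_th = 5.69 × 10.6/41.58 = 1.451 V.
With V_DC suppressed (replaced by a short), R_th = R1' ‖ R2 = (30.98 × 10.6)/(30.98 + 10.6) = 7.898 MΩ.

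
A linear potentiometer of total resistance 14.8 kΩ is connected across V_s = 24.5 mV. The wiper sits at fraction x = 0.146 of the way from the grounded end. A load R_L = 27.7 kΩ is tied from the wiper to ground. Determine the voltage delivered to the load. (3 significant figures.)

Lower segment x·R_p = 2.161 kΩ; upper segment (1−x)·R_p = 12.64 kΩ.
R_L loads the lower segment: effective lower R = 2.004 kΩ.
Then V_out = V_s · 2.004/(12.64 + 2.004) = 3.354 mV.
(Unloaded: V_out = x·V_s = 3.58 mV.)

V_out ≈ 3.35 mV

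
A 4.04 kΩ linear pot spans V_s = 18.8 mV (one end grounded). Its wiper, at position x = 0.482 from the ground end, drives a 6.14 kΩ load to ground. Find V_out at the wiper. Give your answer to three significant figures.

V_out ≈ 7.78 mV

Lower segment x·R_p = 1.947 kΩ; upper segment (1−x)·R_p = 2.093 kΩ.
R_L loads the lower segment: effective lower R = 1.478 kΩ.
Loaded-divider output: V_out = 18.8 × 0.4140 = 7.783 mV.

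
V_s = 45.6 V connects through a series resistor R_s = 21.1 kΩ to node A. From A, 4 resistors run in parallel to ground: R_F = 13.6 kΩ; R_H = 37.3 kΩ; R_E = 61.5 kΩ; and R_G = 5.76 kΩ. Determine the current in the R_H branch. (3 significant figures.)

I ≈ 0.172 mA

Equivalent of the parallel group: R_p = 3.446 kΩ.
Node voltage V_A = V_s · R_p/(R_s + R_p) = 45.6 × 0.1404 = 6.401 V.
I(R_H) = V_A / R_H = 6.401/37.3 = 0.1716 mA.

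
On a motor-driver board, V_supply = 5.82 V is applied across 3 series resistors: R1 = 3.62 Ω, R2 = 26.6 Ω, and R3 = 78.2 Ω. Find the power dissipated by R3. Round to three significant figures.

P ≈ 0.225 W

ΣR = 108.4 Ω → I = 5.82/108.4 = 0.05368 A.
P = I²R = 0.002882 × 78.2 = 0.2253 W.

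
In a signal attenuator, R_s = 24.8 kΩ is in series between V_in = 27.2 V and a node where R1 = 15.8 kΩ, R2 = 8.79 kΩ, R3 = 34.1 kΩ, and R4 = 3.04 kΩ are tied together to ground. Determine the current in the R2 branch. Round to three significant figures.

Combine the parallel branches: R_p = (1/15.8 + 1/8.79 + 1/34.1 + 1/3.04)⁻¹ = 1.868 kΩ.
V_A by voltage divider: V_A = 27.2 × 1.868/(24.8 + 1.868) = 1.905 V.
I(R2) = V_A / R2 = 1.905/8.79 = 0.2168 mA.
(Check via current divider: I_total = 1.020 mA; share G_k/ΣG = 0.2125 → same result.)

I ≈ 0.217 mA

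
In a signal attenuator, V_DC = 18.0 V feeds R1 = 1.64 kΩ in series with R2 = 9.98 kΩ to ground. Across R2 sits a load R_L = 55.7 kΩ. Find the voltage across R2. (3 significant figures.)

The load sits in parallel with R2, giving an effective lower resistance R2' = R2·R_L/(R2+R_L) = 8.464 kΩ.
Now apply the divider: V_out = 18.0 × 0.8377 = 15.08 V.

V_out ≈ 15.1 V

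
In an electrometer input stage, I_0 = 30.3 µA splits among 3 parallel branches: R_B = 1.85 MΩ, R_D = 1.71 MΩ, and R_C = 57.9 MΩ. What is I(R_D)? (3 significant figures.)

ΣG = 1/1.85 + 1/1.71 + 1/57.9 = 1.143.
Current divider: I(R_D) = I_0 · G_k/ΣG = 30.3 × (0.5848/1.143) = 30.3 × 0.5118 = 15.51 µA.

I ≈ 15.5 µA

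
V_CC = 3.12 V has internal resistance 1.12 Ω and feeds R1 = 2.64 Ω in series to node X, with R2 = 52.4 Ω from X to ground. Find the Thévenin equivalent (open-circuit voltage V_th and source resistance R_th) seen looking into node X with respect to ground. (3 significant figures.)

R1' = 1.12 + 2.64 = 3.760 Ω (source resistance + R1).
Open-circuit (no load on X): V_th = V_CC · R2/(R1' + R2) = 3.12 × 52.4/(3.760 + 52.4) = 2.911 V.
Zeroing V_CC shorts the top of R1' to ground, so R_th = R1' ‖ R2 = 3.508 Ω.

V_th ≈ 2.91 V, R_th ≈ 3.51 Ω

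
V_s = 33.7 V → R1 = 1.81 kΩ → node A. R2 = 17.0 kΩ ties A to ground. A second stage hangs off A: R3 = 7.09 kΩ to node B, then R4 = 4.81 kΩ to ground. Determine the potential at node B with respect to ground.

V_B ≈ 10.8 V

Looking into the second stage from A: R3 + R4 = 11.90 kΩ appears in parallel with R2.
R2 ‖ (R3+R4) = 7.000 kΩ.
V_A = 33.7 × 7.000/(1.81 + 7.000) = 26.78 V.
Then the unloaded second divider: V_B = V_A × R4/(R3+R4) = 26.78 × 0.4042 = 10.82 V.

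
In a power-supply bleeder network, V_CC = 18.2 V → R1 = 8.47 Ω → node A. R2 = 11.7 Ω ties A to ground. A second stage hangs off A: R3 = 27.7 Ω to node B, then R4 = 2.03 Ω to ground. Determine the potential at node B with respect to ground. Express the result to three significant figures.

The second stage (R3 + R4 = 29.73 Ω) loads node A in parallel with R2.
R2 ‖ (R3+R4) = 8.396 Ω.
First divider: V_A = V_CC · 8.396/(8.47 + 8.396) = 9.060 V.
Then the unloaded second divider: V_B = V_A × R4/(R3+R4) = 9.060 × 0.06828 = 0.6186 V.

V_B ≈ 0.619 V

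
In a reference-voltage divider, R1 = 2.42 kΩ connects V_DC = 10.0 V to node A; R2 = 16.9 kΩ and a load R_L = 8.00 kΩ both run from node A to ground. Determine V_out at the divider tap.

V_out ≈ 6.92 V

R2 ‖ R_L = (16.9 × 8.00)/(16.9 + 8.00) = 5.430 kΩ.
Then V_out = V_DC · R2'/(R1 + R2') = 10.0 × 5.430/7.850 = 6.917 V.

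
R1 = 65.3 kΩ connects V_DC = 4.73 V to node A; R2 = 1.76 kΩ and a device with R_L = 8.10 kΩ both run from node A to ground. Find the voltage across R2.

V_out ≈ 0.102 V

The load sits in parallel with R2, giving an effective lower resistance R2' = R2·R_L/(R2+R_L) = 1.446 kΩ.
Now apply the divider: V_out = 4.73 × 0.02166 = 0.1025 V.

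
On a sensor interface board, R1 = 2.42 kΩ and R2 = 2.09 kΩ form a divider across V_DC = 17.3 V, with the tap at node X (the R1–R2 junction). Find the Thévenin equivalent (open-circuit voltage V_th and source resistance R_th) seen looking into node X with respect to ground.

With X open, the divider is unloaded: V_th = 17.3 × 2.09/4.510 = 8.017 V.
With V_DC suppressed (replaced by a short), R_th = R1 ‖ R2 = (2.420 × 2.09)/(2.420 + 2.09) = 1.121 kΩ.

V_th ≈ 8.02 V, R_th ≈ 1.12 kΩ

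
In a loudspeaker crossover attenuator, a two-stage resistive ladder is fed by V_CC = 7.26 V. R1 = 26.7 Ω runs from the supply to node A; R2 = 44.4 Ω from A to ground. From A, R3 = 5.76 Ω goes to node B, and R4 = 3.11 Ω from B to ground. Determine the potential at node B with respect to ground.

V_B ≈ 0.552 V

Node A sees R2 in parallel with the series input of stage 2, R3 + R4 = 8.870 Ω.
R2 ‖ (R3+R4) = 7.393 Ω.
So V_A = 7.26 × 0.2168 = 1.574 V.
Then the unloaded second divider: V_B = V_A × R4/(R3+R4) = 1.574 × 0.3506 = 0.5520 V.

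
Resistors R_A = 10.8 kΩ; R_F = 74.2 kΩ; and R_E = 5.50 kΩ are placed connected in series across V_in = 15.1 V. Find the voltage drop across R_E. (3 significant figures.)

V ≈ 0.918 V

Series total: ΣR = 10.8 + 74.2 + 5.50 = 90.50 kΩ.
By the voltage-divider rule, V = 15.1 × 5.500/90.50 = 0.9177 V.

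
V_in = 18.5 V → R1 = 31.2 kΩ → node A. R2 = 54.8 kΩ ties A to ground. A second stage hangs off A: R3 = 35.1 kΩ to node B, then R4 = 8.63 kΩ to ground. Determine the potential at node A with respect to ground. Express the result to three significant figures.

The second stage (R3 + R4 = 43.73 kΩ) loads node A in parallel with R2.
Effective lower resistance at A: R2 ‖ 43.73 = 24.32 kΩ.
So V_A = 18.5 × 0.4381 = 8.104 V.

V_A ≈ 8.10 V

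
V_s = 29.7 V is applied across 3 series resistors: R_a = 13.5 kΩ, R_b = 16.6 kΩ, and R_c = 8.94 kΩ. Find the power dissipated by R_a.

The common current is I = 29.7/39.04 = 0.7608 mA.
P = I²R = 0.5788 × 13.5 = 7.813 mW.

P ≈ 7.81 mW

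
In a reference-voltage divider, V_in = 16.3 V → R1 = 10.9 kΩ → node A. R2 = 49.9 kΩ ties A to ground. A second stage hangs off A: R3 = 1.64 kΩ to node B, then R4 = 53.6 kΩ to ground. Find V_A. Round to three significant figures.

Looking into the second stage from A: R3 + R4 = 55.24 kΩ appears in parallel with R2.
Effective lower resistance at A: R2 ‖ 55.24 = 26.22 kΩ.
V_A = 16.3 × 26.22/(10.9 + 26.22) = 11.51 V.

V_A ≈ 11.5 V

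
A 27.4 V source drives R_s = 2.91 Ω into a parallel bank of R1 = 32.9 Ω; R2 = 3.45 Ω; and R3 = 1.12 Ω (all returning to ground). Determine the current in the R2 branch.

Combine the parallel branches: R_p = (1/32.9 + 1/3.45 + 1/1.12)⁻¹ = 0.8243 Ω.
V_A by voltage divider: V_A = 27.4 × 0.8243/(2.91 + 0.8243) = 6.048 V.
Branch current I = V_A/R2 = 6.048/3.45 = 1.753 A.
(Check via current divider: I_total = 7.337 A; share G_k/ΣG = 0.2389 → same result.)

I ≈ 1.75 A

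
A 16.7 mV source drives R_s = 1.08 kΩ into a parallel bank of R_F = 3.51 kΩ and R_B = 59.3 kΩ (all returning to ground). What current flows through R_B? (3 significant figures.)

I ≈ 0.212 µA

Equivalent of the parallel group: R_p = 3.314 kΩ.
Node voltage V_A = V_CC · R_p/(R_s + R_p) = 16.7 × 0.7542 = 12.60 mV.
Branch current I = V_A/R_B = 12.60/59.3 = 0.2124 µA.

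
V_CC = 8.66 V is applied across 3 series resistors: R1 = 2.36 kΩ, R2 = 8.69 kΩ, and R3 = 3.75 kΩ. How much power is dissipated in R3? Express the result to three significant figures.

P ≈ 1.28 mW

ΣR = 14.80 kΩ → I = 8.66/14.80 = 0.5851 mA.
P(R3) = I²·R3 = (0.5851)² × 3.75 = 1.284 mW.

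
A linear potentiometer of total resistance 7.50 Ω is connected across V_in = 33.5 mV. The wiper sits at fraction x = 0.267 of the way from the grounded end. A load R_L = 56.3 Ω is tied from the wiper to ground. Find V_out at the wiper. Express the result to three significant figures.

V_out ≈ 8.72 mV

The pot divides into 5.497 Ω above the wiper and 2.002 Ω below.
R_L loads the lower segment: effective lower R = 1.934 Ω.
Then V_out = V_in · 1.934/(5.497 + 1.934) = 8.717 mV.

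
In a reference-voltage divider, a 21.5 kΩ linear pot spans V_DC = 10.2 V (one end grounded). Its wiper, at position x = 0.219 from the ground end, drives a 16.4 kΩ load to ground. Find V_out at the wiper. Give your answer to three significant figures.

V_out ≈ 1.82 V

The pot divides into 16.79 kΩ above the wiper and 4.708 kΩ below.
R_L loads the lower segment: effective lower R = 3.658 kΩ.
V_out = 10.2 × 3.658/(16.79 + 3.658) = 1.825 V.
(Unloaded: V_out = x·V_DC = 2.23 V.)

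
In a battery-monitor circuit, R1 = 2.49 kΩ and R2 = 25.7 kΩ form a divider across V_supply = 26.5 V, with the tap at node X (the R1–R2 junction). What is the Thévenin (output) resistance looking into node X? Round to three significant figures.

R_th ≈ 2.27 kΩ

Zeroing V_supply shorts the top of R1 to ground, so R_th = R1 ‖ R2 = 2.270 kΩ.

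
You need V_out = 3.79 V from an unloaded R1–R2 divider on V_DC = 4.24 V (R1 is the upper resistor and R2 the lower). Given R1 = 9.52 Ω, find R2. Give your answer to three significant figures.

R2 ≈ 80.2 Ω

The divider ratio is R2/(R1+R2) = 3.79/4.24 = 0.8939.
R2 = R1 · 0.8939/(1 − 0.8939) = 80.18 Ω.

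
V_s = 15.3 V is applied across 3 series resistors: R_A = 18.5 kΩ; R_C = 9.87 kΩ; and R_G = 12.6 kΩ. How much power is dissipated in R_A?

ΣR = 40.97 kΩ → I = 15.3/40.97 = 0.3734 mA.
V(R_A) = I·R = 6.909 V; P = V·I = 6.909 × 0.3734 = 2.580 mW.

P ≈ 2.58 mW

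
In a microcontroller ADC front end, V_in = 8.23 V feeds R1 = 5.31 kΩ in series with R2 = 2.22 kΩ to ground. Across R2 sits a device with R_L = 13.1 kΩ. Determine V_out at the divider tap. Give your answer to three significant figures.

R2 ‖ R_L = (2.22 × 13.1)/(2.22 + 13.1) = 1.898 kΩ.
Now apply the divider: V_out = 8.23 × 0.2633 = 2.167 V.

V_out ≈ 2.17 V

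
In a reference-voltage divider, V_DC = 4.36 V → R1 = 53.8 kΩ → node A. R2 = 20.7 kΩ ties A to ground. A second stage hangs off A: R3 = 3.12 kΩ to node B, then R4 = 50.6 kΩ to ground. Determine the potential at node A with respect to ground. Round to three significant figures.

V_A ≈ 0.948 V

Node A sees R2 in parallel with the series input of stage 2, R3 + R4 = 53.72 kΩ.
R2 ‖ (R3+R4) = 14.94 kΩ.
First divider: V_A = V_DC · 14.94/(53.8 + 14.94) = 0.9477 V.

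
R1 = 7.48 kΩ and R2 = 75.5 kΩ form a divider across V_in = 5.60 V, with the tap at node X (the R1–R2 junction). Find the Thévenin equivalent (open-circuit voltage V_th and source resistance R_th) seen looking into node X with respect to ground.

V_th ≈ 5.10 V, R_th ≈ 6.81 kΩ

V_th is the unloaded tap voltage: V_in · R2/(R1+R2) = 5.60 × 0.9099 = 5.095 V.
Looking into X with the source shorted: R_th = R1·R2/(R1+R2) = 7.480 × 75.5/82.98 = 6.806 kΩ.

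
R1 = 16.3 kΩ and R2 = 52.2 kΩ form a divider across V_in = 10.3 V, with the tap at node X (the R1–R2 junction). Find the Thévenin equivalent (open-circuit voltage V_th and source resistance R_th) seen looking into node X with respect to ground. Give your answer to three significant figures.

V_th ≈ 7.85 V, R_th ≈ 12.4 kΩ

Open-circuit (no load on X): V_th = V_in · R2/(R1 + R2) = 10.3 × 52.2/(16.30 + 52.2) = 7.849 V.
With V_in suppressed (replaced by a short), R_th = R1 ‖ R2 = (16.30 × 52.2)/(16.30 + 52.2) = 12.42 kΩ.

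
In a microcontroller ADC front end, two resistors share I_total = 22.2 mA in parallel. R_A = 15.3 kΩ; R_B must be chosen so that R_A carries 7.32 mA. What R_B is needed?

In a two-way split, I_A/I_total = R_B/(R_A + R_B).
With f = 0.3297, R_B = R_A · f/(1−f) = 15.3 × 0.4919 = 7.527 kΩ.

R_B ≈ 7.53 kΩ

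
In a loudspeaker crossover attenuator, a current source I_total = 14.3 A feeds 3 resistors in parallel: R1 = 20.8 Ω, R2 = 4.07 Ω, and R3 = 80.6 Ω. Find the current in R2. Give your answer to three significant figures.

Total conductance ΣG = 1/20.8 + 1/4.07 + 1/80.6 = 0.3062 (units of 1/Ω).
R2 takes the fraction G_k/ΣG = 0.2457/0.3062 = 0.8025, so I = 14.3 × 0.8025 = 11.48 A.

I ≈ 11.5 A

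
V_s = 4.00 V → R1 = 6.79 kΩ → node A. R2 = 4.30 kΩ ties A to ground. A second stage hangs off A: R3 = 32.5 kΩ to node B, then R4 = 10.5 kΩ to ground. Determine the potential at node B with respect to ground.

V_B ≈ 0.357 V

Looking into the second stage from A: R3 + R4 = 43.00 kΩ appears in parallel with R2.
R2 ‖ (R3+R4) = 3.909 kΩ.
So V_A = 4.00 × 0.3654 = 1.461 V.
Then the unloaded second divider: V_B = V_A × R4/(R3+R4) = 1.461 × 0.2442 = 0.3569 V.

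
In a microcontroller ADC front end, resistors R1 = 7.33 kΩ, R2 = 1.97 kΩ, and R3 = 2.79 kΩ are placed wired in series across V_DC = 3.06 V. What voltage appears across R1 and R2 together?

Series total: ΣR = 7.33 + 1.97 + 2.79 = 12.09 kΩ.
R_{R1..R2} = 7.33 + 1.97 = 9.300 kΩ.
By the voltage-divider rule, V = 3.06 × 9.300/12.09 = 2.354 V.

V ≈ 2.35 V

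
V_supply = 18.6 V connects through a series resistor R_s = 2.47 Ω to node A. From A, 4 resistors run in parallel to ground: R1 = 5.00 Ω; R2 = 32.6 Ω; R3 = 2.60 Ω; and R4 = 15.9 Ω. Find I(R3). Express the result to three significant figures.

I ≈ 2.67 A

Equivalent of the parallel group: R_p = 1.475 Ω.
V_A = 18.6 × 1.475/3.945 = 6.953 V.
Branch current I = V_A/R3 = 6.953/2.60 = 2.674 A.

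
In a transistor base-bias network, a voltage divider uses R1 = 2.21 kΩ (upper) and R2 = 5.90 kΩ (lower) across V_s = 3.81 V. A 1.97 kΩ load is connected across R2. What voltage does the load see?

R2 ‖ R_L = (5.90 × 1.97)/(5.90 + 1.97) = 1.477 kΩ.
Voltage divider with the loaded lower leg: V_out = 3.81 × 1.477/(2.21 + 1.477) = 3.81 × 0.4006 = 1.526 V.

V_out ≈ 1.53 V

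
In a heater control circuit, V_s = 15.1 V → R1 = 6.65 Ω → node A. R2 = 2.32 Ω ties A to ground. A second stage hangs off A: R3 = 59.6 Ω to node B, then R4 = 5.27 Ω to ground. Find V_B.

Node A sees R2 in parallel with the series input of stage 2, R3 + R4 = 64.87 Ω.
R2 ‖ (R3+R4) = 2.240 Ω.
So V_A = 15.1 × 0.2520 = 3.805 V.
V_B = V_A × 0.08124 = 0.3091 V.

V_B ≈ 0.309 V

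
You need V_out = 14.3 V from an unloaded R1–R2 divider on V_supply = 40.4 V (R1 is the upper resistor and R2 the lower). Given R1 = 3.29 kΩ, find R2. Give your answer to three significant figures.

Required fraction k = V_out/V_supply = 0.3540.
So R2 = R1 · V_out/(V_supply − V_out) = 3.29 × 14.3/(40.4 − 14.3) = 3.29 × 0.5479 = 1.803 kΩ.

R2 ≈ 1.80 kΩ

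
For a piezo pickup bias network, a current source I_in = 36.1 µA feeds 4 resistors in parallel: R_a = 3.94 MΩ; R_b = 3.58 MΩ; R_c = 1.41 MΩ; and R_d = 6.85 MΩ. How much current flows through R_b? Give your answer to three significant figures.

I ≈ 7.26 µA

ΣG = 1/3.94 + 1/3.58 + 1/1.41 + 1/6.85 = 1.388.
By the current-divider rule, I = I_in · G_k/ΣG = 36.1 × 0.2012 = 7.263 µA.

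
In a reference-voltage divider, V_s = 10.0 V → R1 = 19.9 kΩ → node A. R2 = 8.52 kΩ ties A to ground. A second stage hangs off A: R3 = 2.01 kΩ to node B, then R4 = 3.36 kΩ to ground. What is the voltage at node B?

V_B ≈ 0.889 V

Node A sees R2 in parallel with the series input of stage 2, R3 + R4 = 5.370 kΩ.
R2 ‖ (R3+R4) = 3.294 kΩ.
V_A = 10.0 × 3.294/(19.9 + 3.294) = 1.420 V.
V_B = V_A × 0.6257 = 0.8886 V.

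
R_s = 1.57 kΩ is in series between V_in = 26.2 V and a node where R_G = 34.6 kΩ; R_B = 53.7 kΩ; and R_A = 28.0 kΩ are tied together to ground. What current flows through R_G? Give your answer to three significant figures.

Combine the parallel branches: R_p = (1/34.6 + 1/53.7 + 1/28.0)⁻¹ = 12.01 kΩ.
V_A = 26.2 × 12.01/13.58 = 23.17 V.
Branch current I = V_A/R_G = 23.17/34.6 = 0.6697 mA.

I ≈ 0.670 mA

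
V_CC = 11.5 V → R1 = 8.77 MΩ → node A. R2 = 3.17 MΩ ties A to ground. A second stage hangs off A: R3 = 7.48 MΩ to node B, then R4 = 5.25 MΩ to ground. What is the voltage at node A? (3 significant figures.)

V_A ≈ 2.58 V

The second stage (R3 + R4 = 12.73 MΩ) loads node A in parallel with R2.
R2 ‖ (R3+R4) = 2.538 MΩ.
V_A = 11.5 × 2.538/(8.77 + 2.538) = 2.581 V.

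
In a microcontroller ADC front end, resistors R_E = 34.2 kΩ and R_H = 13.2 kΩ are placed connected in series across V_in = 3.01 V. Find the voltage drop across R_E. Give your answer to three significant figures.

Series total: ΣR = 34.2 + 13.2 = 47.40 kΩ.
V = V_in · R/ΣR = 3.01 × 0.7215 = 2.172 V.

V ≈ 2.17 V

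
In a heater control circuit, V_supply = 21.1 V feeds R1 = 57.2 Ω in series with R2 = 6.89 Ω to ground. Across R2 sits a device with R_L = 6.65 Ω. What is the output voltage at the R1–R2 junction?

R2 ‖ R_L = (6.89 × 6.65)/(6.89 + 6.65) = 3.384 Ω.
Then V_out = V_supply · R2'/(R1 + R2') = 21.1 × 3.384/60.58 = 1.179 V.

V_out ≈ 1.18 V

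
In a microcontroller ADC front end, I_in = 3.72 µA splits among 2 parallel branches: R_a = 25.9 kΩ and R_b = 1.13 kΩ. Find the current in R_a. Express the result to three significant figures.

I ≈ 0.156 µA

For two parallel branches, I_k = I_in · (other R)/(sum of R).
I(R_a) = 3.72 × 1.13/(25.9 + 1.13) = 3.72 × 0.04181 = 0.1555 µA.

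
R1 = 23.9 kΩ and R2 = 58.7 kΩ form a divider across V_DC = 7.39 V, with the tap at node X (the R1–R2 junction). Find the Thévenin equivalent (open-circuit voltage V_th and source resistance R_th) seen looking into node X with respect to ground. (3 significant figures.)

V_th ≈ 5.25 V, R_th ≈ 17.0 kΩ

Open-circuit (no load on X): V_th = V_DC · R2/(R1 + R2) = 7.39 × 58.7/(23.90 + 58.7) = 5.252 V.
Zeroing V_DC shorts the top of R1 to ground, so R_th = R1 ‖ R2 = 16.98 kΩ.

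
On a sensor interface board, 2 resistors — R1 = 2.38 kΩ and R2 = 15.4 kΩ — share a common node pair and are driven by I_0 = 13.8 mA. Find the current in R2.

I ≈ 1.85 mA

For two parallel branches, I_k = I_0 · (other R)/(sum of R).
So I = 13.8 × 2.38/17.78 = 1.847 mA.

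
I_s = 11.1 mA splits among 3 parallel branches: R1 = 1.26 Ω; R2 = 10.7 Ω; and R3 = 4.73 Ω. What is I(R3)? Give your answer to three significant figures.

Conductances: ΣG = 1/1.26 + 1/10.7 + 1/4.73 = 1.099 (1/Ω).
By the current-divider rule, I = I_s · G_k/ΣG = 11.1 × 0.1925 = 2.136 mA.

I ≈ 2.14 mA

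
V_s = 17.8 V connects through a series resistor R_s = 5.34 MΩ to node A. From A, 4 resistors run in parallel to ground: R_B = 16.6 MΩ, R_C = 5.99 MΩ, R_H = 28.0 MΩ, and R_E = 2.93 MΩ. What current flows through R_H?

Parallel bank: R_p = 1/(1/16.6 + 1/5.99 + 1/28.0 + 1/2.93) = 1.655 MΩ.
V_A by voltage divider: V_A = 17.8 × 1.655/(5.34 + 1.655) = 4.212 V.
I(R_H) = V_A / R_H = 4.212/28.0 = 0.1504 µA.

I ≈ 0.150 µA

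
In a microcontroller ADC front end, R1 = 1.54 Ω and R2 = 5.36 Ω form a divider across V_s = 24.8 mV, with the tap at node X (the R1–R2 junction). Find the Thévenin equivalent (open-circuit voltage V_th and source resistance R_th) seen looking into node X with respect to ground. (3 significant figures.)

V_th ≈ 19.3 mV, R_th ≈ 1.20 Ω

With X open, the divider is unloaded: V_th = 24.8 × 5.36/6.900 = 19.26 mV.
Looking into X with the source shorted: R_th = R1·R2/(R1+R2) = 1.540 × 5.36/6.900 = 1.196 Ω.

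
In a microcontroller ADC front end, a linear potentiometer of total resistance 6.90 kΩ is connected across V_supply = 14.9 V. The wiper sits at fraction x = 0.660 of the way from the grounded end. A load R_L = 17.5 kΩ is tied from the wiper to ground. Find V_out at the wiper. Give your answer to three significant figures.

V_out ≈ 9.03 V

Lower segment x·R_p = 4.554 kΩ; upper segment (1−x)·R_p = 2.346 kΩ.
R_L loads the lower segment: effective lower R = 3.614 kΩ.
Then V_out = V_supply · 3.614/(2.346 + 3.614) = 9.035 V.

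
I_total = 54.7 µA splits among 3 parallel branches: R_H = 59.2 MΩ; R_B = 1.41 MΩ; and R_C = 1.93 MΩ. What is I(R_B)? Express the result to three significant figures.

I ≈ 31.2 µA

ΣG = 1/59.2 + 1/1.41 + 1/1.93 = 1.244.
By the current-divider rule, I = I_total · G_k/ΣG = 54.7 × 0.5700 = 31.18 µA.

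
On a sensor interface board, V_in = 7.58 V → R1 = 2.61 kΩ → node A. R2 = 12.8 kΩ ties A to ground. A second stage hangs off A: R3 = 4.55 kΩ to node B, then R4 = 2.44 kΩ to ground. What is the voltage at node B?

Looking into the second stage from A: R3 + R4 = 6.990 kΩ appears in parallel with R2.
R2 ‖ (R3+R4) = 4.521 kΩ.
So V_A = 7.58 × 0.6340 = 4.806 V.
Then the unloaded second divider: V_B = V_A × R4/(R3+R4) = 4.806 × 0.3491 = 1.678 V.

V_B ≈ 1.68 V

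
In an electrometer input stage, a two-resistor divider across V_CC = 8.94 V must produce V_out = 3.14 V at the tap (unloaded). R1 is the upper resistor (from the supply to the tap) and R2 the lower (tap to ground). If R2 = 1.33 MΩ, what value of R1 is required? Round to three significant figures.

Required fraction k = V_out/V_CC = 0.3512.
Rearranging, R1 = R2·(1−k)/k = 1.33 × 1.847 = 2.457 MΩ.

R1 ≈ 2.46 MΩ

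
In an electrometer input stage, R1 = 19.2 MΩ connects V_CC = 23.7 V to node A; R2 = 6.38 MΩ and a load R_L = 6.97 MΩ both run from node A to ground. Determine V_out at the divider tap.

V_out ≈ 3.50 V

The load sits in parallel with R2, giving an effective lower resistance R2' = R2·R_L/(R2+R_L) = 3.331 MΩ.
Now apply the divider: V_out = 23.7 × 0.1478 = 3.504 V.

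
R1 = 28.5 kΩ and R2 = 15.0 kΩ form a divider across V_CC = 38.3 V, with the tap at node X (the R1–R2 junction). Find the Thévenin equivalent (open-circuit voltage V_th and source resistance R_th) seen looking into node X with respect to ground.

V_th ≈ 13.2 V, R_th ≈ 9.83 kΩ

With X open, the divider is unloaded: V_th = 38.3 × 15.0/43.50 = 13.21 V.
With V_CC suppressed (replaced by a short), R_th = R1 ‖ R2 = (28.50 × 15.0)/(28.50 + 15.0) = 9.828 kΩ.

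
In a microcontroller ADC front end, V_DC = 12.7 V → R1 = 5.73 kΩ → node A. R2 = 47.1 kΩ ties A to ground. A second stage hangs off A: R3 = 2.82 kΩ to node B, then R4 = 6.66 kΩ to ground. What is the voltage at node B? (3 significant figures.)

V_B ≈ 5.17 V

Looking into the second stage from A: R3 + R4 = 9.480 kΩ appears in parallel with R2.
Effective lower resistance at A: R2 ‖ 9.480 = 7.892 kΩ.
V_A = 12.7 × 7.892/(5.73 + 7.892) = 7.358 V.
V_B = V_A × 0.7025 = 5.169 V.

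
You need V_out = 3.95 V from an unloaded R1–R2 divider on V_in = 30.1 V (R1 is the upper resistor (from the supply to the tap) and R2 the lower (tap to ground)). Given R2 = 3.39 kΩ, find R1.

R1 ≈ 22.4 kΩ

V_out/V_in = R2/(R1+R2) = 0.1312.
So R1 = R2 · (V_in/V_out − 1) = 3.39 × (30.1/3.95 − 1) = 3.39 × 6.620 = 22.44 kΩ.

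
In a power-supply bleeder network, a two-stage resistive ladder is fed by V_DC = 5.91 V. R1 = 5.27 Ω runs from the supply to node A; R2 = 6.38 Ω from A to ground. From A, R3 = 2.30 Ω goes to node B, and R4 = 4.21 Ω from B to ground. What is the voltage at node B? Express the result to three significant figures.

Looking into the second stage from A: R3 + R4 = 6.510 Ω appears in parallel with R2.
Effective lower resistance at A: R2 ‖ 6.510 = 3.222 Ω.
V_A = 5.91 × 3.222/(5.27 + 3.222) = 2.242 V.
Then the unloaded second divider: V_B = V_A × R4/(R3+R4) = 2.242 × 0.6467 = 1.450 V.

V_B ≈ 1.45 V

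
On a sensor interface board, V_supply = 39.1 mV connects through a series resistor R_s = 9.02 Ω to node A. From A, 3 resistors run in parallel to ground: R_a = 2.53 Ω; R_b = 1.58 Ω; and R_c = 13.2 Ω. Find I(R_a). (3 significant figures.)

I ≈ 1.41 mA

Parallel bank: R_p = 1/(1/2.53 + 1/1.58 + 1/13.2) = 0.9059 Ω.
V_A = 39.1 × 0.9059/9.926 = 3.568 mV.
Branch current I = V_A/R_a = 3.568/2.53 = 1.410 mA.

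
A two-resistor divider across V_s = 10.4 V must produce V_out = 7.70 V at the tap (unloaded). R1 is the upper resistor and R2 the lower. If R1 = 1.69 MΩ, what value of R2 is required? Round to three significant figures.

R2 ≈ 4.82 MΩ

V_out/V_s = R2/(R1+R2) = 0.7404.
So R2 = R1 · V_out/(V_s − V_out) = 1.69 × 7.70/(10.4 − 7.70) = 1.69 × 2.852 = 4.820 MΩ.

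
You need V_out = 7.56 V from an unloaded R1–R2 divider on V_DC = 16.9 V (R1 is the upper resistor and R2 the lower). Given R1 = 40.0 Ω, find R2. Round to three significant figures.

R2 ≈ 32.4 Ω

Required fraction k = V_out/V_DC = 0.4473.
Rearranging, R2 = R1·k/(1−k) = 40.0 × 0.8094 = 32.38 Ω.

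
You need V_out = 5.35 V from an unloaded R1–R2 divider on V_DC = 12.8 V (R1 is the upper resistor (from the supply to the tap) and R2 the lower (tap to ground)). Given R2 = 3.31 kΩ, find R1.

The divider ratio is R2/(R1+R2) = 5.35/12.8 = 0.4180.
Rearranging, R1 = R2·(1−k)/k = 3.31 × 1.393 = 4.609 kΩ.

R1 ≈ 4.61 kΩ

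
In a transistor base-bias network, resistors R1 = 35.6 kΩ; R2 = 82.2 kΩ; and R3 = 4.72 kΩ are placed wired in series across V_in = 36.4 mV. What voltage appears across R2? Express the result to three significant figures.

V ≈ 24.4 mV

Series total: ΣR = 35.6 + 82.2 + 4.72 = 122.5 kΩ.
V = V_in · R/ΣR = 36.4 × 0.6709 = 24.42 mV.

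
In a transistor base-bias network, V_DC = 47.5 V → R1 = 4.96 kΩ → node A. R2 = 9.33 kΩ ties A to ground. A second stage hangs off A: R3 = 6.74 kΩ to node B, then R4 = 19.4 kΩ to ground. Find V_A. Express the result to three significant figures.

V_A ≈ 27.6 V

Looking into the second stage from A: R3 + R4 = 26.14 kΩ appears in parallel with R2.
Effective lower resistance at A: R2 ‖ 26.14 = 6.876 kΩ.
V_A = 47.5 × 6.876/(4.96 + 6.876) = 27.59 V.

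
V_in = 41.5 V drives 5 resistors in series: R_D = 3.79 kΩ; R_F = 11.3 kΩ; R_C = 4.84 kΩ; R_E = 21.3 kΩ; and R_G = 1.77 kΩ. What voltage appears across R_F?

Series total: ΣR = 3.79 + 11.3 + 4.84 + 21.3 + 1.77 = 43.00 kΩ.
V = V_in · R/ΣR = 41.5 × 0.2628 = 10.91 V.

V ≈ 10.9 V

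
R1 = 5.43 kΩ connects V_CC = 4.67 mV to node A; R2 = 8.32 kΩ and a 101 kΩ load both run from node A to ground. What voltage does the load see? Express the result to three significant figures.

V_out ≈ 2.74 mV

The load sits in parallel with R2, giving an effective lower resistance R2' = R2·R_L/(R2+R_L) = 7.687 kΩ.
Now apply the divider: V_out = 4.67 × 0.5860 = 2.737 mV.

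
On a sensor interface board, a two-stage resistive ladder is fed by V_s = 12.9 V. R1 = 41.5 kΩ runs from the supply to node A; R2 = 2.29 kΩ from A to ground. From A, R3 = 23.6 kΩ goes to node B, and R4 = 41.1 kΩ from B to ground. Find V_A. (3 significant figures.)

V_A ≈ 0.653 V

Node A sees R2 in parallel with the series input of stage 2, R3 + R4 = 64.70 kΩ.
R2 ‖ (R3+R4) = 2.212 kΩ.
First divider: V_A = V_s · 2.212/(41.5 + 2.212) = 0.6527 V.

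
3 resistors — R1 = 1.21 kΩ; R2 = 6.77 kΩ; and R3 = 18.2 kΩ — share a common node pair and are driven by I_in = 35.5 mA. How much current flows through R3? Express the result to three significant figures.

Total conductance ΣG = 1/1.21 + 1/6.77 + 1/18.2 = 1.029 (units of 1/kΩ).
By the current-divider rule, I = I_in · G_k/ΣG = 35.5 × 0.05339 = 1.895 mA.

I ≈ 1.90 mA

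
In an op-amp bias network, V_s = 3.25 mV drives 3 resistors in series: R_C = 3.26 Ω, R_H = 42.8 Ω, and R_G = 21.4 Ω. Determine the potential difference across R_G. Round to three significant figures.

V ≈ 1.03 mV

Total series resistance ΣR = 3.26 + 42.8 + 21.4 = 67.46 Ω.
Voltage divider: V = V_s · (21.40 / 67.46) = 3.25 × 0.3172 = 1.031 mV.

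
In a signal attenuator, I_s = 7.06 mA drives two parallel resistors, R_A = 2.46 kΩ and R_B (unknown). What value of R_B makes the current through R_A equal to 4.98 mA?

R_B ≈ 5.89 kΩ

In a two-way split, I_A/I_s = R_B/(R_A + R_B).
4.98/7.06 = R_B/(R_A + R_B) → R_B = R_A · (0.7054)/(1 − 0.7054) = 2.46 × 2.394 = 5.890 kΩ.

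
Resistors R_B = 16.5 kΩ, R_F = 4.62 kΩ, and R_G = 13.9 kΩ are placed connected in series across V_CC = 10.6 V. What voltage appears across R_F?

V ≈ 1.40 V

Total series resistance ΣR = 16.5 + 4.62 + 13.9 = 35.02 kΩ.
By the voltage-divider rule, V = 10.6 × 4.620/35.02 = 1.398 V.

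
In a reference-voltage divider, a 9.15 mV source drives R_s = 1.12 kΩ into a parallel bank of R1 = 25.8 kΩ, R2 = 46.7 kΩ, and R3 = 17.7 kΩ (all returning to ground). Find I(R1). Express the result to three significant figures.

I ≈ 0.314 µA

Combine the parallel branches: R_p = (1/25.8 + 1/46.7 + 1/17.7)⁻¹ = 8.571 kΩ.
V_A = 9.15 × 8.571/9.691 = 8.093 mV.
I(R1) = V_A / R1 = 8.093/25.8 = 0.3137 µA.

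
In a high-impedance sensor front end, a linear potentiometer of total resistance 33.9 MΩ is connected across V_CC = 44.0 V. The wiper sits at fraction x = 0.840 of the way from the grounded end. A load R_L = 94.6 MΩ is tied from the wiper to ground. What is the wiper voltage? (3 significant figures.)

V_out ≈ 35.3 V

The pot divides into 5.424 MΩ above the wiper and 28.48 MΩ below.
(x·R_p) ‖ R_L = 21.89 MΩ.
Loaded-divider output: V_out = 44.0 × 0.8014 = 35.26 V.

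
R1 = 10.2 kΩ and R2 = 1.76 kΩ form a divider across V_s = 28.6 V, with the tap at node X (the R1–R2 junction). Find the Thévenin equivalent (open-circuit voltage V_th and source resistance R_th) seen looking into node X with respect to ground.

Open-circuit (no load on X): V_th = V_s · R2/(R1 + R2) = 28.6 × 1.76/(10.20 + 1.76) = 4.209 V.
Zeroing V_s shorts the top of R1 to ground, so R_th = R1 ‖ R2 = 1.501 kΩ.

V_th ≈ 4.21 V, R_th ≈ 1.50 kΩ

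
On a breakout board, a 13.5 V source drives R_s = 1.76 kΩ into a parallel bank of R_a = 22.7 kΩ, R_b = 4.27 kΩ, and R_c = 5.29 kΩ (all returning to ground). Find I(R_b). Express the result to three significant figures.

I ≈ 1.73 mA

Combine the parallel branches: R_p = (1/22.7 + 1/4.27 + 1/5.29)⁻¹ = 2.140 kΩ.
V_A by voltage divider: V_A = 13.5 × 2.140/(1.76 + 2.140) = 7.408 V.
Branch current I = V_A/R_b = 7.408/4.27 = 1.735 mA.
(Check via current divider: I_total = 3.462 mA; share G_k/ΣG = 0.5012 → same result.)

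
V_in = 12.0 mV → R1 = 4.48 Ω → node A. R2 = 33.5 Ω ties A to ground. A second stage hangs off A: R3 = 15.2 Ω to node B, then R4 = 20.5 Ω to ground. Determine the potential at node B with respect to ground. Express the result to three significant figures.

V_B ≈ 5.47 mV

Looking into the second stage from A: R3 + R4 = 35.70 Ω appears in parallel with R2.
Effective lower resistance at A: R2 ‖ 35.70 = 17.28 Ω.
First divider: V_A = V_in · 17.28/(4.48 + 17.28) = 9.530 mV.
Then the unloaded second divider: V_B = V_A × R4/(R3+R4) = 9.530 × 0.5742 = 5.472 mV.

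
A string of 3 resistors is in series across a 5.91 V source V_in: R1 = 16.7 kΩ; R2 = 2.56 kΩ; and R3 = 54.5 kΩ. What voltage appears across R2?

Total series resistance ΣR = 16.7 + 2.56 + 54.5 = 73.76 kΩ.
Voltage divider: V = V_in · (2.560 / 73.76) = 5.91 × 0.03471 = 0.2051 V.

V ≈ 0.205 V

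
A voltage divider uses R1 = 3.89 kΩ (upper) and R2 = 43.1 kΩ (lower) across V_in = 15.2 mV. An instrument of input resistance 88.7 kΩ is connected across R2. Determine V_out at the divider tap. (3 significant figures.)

V_out ≈ 13.4 mV

R2 ‖ R_L = (43.1 × 88.7)/(43.1 + 88.7) = 29.01 kΩ.
Then V_out = V_in · R2'/(R1 + R2') = 15.2 × 29.01/32.90 = 13.40 mV.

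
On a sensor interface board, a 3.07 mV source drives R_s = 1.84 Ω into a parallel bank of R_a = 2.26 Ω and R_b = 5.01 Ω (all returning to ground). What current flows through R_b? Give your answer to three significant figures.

I ≈ 0.281 mA

Combine the parallel branches: R_p = (1/2.26 + 1/5.01)⁻¹ = 1.557 Ω.
V_A = 3.07 × 1.557/3.397 = 1.407 mV.
I(R_b) = V_A / R_b = 1.407/5.01 = 0.2809 mA.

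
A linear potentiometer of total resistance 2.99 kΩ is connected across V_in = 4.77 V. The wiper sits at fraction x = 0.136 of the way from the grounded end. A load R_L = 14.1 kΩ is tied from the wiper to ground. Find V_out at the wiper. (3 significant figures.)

V_out ≈ 0.633 V

The pot divides into 2.583 kΩ above the wiper and 0.4066 kΩ below.
Lower segment in parallel with the load: 0.4066 ‖ 14.1 = 0.3952 kΩ.
Loaded-divider output: V_out = 4.77 × 0.1327 = 0.6329 V.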